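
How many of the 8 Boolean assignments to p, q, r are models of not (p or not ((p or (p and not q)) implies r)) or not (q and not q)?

8

Initial set: {(not (p or not ((p or (p and not q)) implies r)) or not (q and not q))}.
(not (p or not ((p or (p and not q)) implies r)) or not (q and not q)): β-rule — branch into not (p or not ((p or (p and not q)) implies r))  //  not (q and not q).
  branch 1 (add not (p or not ((p or (p and not q)) implies r))):
    not (p or not ((p or (p and not q)) implies r)): α-rule — add not p, not not ((p or (p and not q)) implies r).
    not not ((p or (p and not q)) implies r): β-rule — branch into not (p or (p and not q))  //  r.
      branch 1.1 (add not (p or (p and not q))):
        not (p or (p and not q)): α-rule — add not p, not (p and not q).
        not (p and not q): β-rule — branch into not p  //  not not q.
          branch 1.1.1 (add not p):
            ○ open, literals {p=false}.
          branch 1.1.2 (add not not q):
            ○ open, literals {p=false, q=true}.
      branch 1.2 (add r):
        ○ open, literals {p=false, r=true}.
  branch 2 (add not (q and not q)):
    not (q and not q): β-rule — branch into not q  //  not not q.
      branch 2.1 (add not q):
        ○ open, literals {q=false}.
      branch 2.2 (add not not q):
        ○ open, literals {q=true}.
0 branches closed, 5 open.
Each open branch fixes some atoms; the unmentioned ones are free. Counting distinct full assignments: branch {p=false} (q, r) contributes 4 new; branch {p=false, q=true} (r) contributes 0 new; branch {p=false, r=true} (q) contributes 0 new; branch {q=false} (p, r) contributes 2 new; branch {q=true} (p, r) contributes 2 new. Total: 8.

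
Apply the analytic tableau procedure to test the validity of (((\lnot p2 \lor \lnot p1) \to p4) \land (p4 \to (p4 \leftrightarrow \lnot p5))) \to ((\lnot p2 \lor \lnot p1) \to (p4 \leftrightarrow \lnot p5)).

Valid

Assume the negation and expand:
Initial set: {\lnot ((((\lnot p2 \lor \lnot p1) \to p4) \land (p4 \to (p4 \leftrightarrow \lnot p5))) \to ((\lnot p2 \lor \lnot p1) \to (p4 \leftrightarrow \lnot p5)))}.
\lnot ((((\lnot p2 \lor \lnot p1) \to p4) \land (p4 \to (p4 \leftrightarrow \lnot p5))) \to ((\lnot p2 \lor \lnot p1) \to (p4 \leftrightarrow \lnot p5))): α-rule — add (((\lnot p2 \lor \lnot p1) \to p4) \land (p4 \to (p4 \leftrightarrow \lnot p5))), \lnot ((\lnot p2 \lor \lnot p1) \to (p4 \leftrightarrow \lnot p5)).
(((\lnot p2 \lor \lnot p1) \to p4) \land (p4 \to (p4 \leftrightarrow \lnot p5))): α-rule — add ((\lnot p2 \lor \lnot p1) \to p4), (p4 \to (p4 \leftrightarrow \lnot p5)).
\lnot ((\lnot p2 \lor \lnot p1) \to (p4 \leftrightarrow \lnot p5)): α-rule — add (\lnot p2 \lor \lnot p1), \lnot (p4 \leftrightarrow \lnot p5).
((\lnot p2 \lor \lnot p1) \to p4): β-rule — branch into \lnot (\lnot p2 \lor \lnot p1)  //  p4.
  branch 1 (add \lnot (\lnot p2 \lor \lnot p1)):
    \lnot (\lnot p2 \lor \lnot p1): α-rule — add \lnot \lnot p2, \lnot \lnot p1.
    (p4 \to (p4 \leftrightarrow \lnot p5)): β-rule — branch into \lnot p4  //  (p4 \leftrightarrow \lnot p5).
      branch 1.1 (add \lnot p4):
        (\lnot p2 \lor \lnot p1): β-rule — branch into \lnot p2  //  \lnot p1.
          branch 1.1.1 (add \lnot p2):
            × closes — contains both p2 and \lnot p2.
          branch 1.1.2 (add \lnot p1):
            × closes — contains both p1 and \lnot p1.
      branch 1.2 (add (p4 \leftrightarrow \lnot p5)):
        (\lnot p2 \lor \lnot p1): β-rule — branch into \lnot p2  //  \lnot p1.
          branch 1.2.1 (add \lnot p2):
            × closes — contains both p2 and \lnot p2.
          branch 1.2.2 (add \lnot p1):
            × closes — contains both p1 and \lnot p1.
  branch 2 (add p4):
    (p4 \to (p4 \leftrightarrow \lnot p5)): β-rule — branch into \lnot p4  //  (p4 \leftrightarrow \lnot p5).
      branch 2.1 (add \lnot p4):
        × closes — contains both p4 and \lnot p4.
      branch 2.2 (add (p4 \leftrightarrow \lnot p5)):
        (\lnot p2 \lor \lnot p1): β-rule — branch into \lnot p2  //  \lnot p1.
          branch 2.2.1 (add \lnot p2):
            \lnot (p4 \leftrightarrow \lnot p5): β-rule — branch into p4, \lnot \lnot p5  //  \lnot p4, \lnot p5.
              branch 2.2.1.1 (add p4, \lnot \lnot p5):
                (p4 \leftrightarrow \lnot p5): β-rule — branch into p4, \lnot p5  //  \lnot p4, \lnot \lnot p5.
                  branch 2.2.1.1.1 (add p4, \lnot p5):
                    × closes — contains both p5 and \lnot p5.
                  branch 2.2.1.1.2 (add \lnot p4, \lnot \lnot p5):
                    × closes — contains both p4 and \lnot p4.
              branch 2.2.1.2 (add \lnot p4, \lnot p5):
                × closes — contains both p4 and \lnot p4.
          branch 2.2.2 (add \lnot p1):
            \lnot (p4 \leftrightarrow \lnot p5): β-rule — branch into p4, \lnot \lnot p5  //  \lnot p4, \lnot p5.
              branch 2.2.2.1 (add p4, \lnot \lnot p5):
                (p4 \leftrightarrow \lnot p5): β-rule — branch into p4, \lnot p5  //  \lnot p4, \lnot \lnot p5.
                  branch 2.2.2.1.1 (add p4, \lnot p5):
                    × closes — contains both p5 and \lnot p5.
                  branch 2.2.2.1.2 (add \lnot p4, \lnot \lnot p5):
                    × closes — contains both p4 and \lnot p4.
              branch 2.2.2.2 (add \lnot p4, \lnot p5):
                × closes — contains both p4 and \lnot p4.
All 11 branches close.
Every branch closed, so the negation is unsatisfiable and the formula is valid.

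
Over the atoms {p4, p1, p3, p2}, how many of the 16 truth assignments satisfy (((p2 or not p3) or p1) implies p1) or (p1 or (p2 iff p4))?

Initial set: {T ((((p2 or not p3) or p1) implies p1) or (p1 or (p2 iff p4)))}.
T ((((p2 or not p3) or p1) implies p1) or (p1 or (p2 iff p4))): β-rule — branch into T (((p2 or not p3) or p1) implies p1)  //  T (p1 or (p2 iff p4)).
  branch 1 (add T (((p2 or not p3) or p1) implies p1)):
    T (((p2 or not p3) or p1) implies p1): β-rule — branch into F ((p2 or not p3) or p1)  //  T p1.
      branch 1.1 (add F ((p2 or not p3) or p1)):
        F ((p2 or not p3) or p1): α-rule — add F (p2 or not p3), F p1.
        F (p2 or not p3): α-rule — add F p2, F not p3.
        ○ open, literals {p1=F, p2=F, p3=T}.
      branch 1.2 (add T p1):
        ○ open, literals {p1=T}.
  branch 2 (add T (p1 or (p2 iff p4))):
    T (p1 or (p2 iff p4)): β-rule — branch into T p1  //  T (p2 iff p4).
      branch 2.1 (add T p1):
        ○ open, literals {p1=T}.
      branch 2.2 (add T (p2 iff p4)):
        T (p2 iff p4): β-rule — branch into T p2, T p4  //  F p2, F p4.
          branch 2.2.1 (add T p2, T p4):
            ○ open, literals {p2=T, p4=T}.
          branch 2.2.2 (add F p2, F p4):
            ○ open, literals {p2=F, p4=F}.
0 branches closed, 5 open.
Each open branch fixes some atoms; the unmentioned ones are free. Counting distinct full assignments: branch {p1=F, p2=F, p3=T} (p4) contributes 2 new; branch {p1=T} (p4, p3, p2) contributes 8 new; branch {p1=T} (p4, p3, p2) contributes 0 new; branch {p2=T, p4=T} (p1, p3) contributes 2 new; branch {p2=F, p4=F} (p1, p3) contributes 1 new. Total: 13.

13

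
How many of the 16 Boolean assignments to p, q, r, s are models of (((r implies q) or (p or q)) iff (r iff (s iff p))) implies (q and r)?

10

Initial set: {((((r implies q) or (p or q)) iff (r iff (s iff p))) implies (q and r))}.
((((r implies q) or (p or q)) iff (r iff (s iff p))) implies (q and r)): β-rule — branch into not (((r implies q) or (p or q)) iff (r iff (s iff p)))  //  (q and r).
  branch 1 (add not (((r implies q) or (p or q)) iff (r iff (s iff p)))):
    not (((r implies q) or (p or q)) iff (r iff (s iff p))): β-rule — branch into ((r implies q) or (p or q)), not (r iff (s iff p))  //  not ((r implies q) or (p or q)), (r iff (s iff p)).
      branch 1.1 (add ((r implies q) or (p or q)), not (r iff (s iff p))):
        ((r implies q) or (p or q)): β-rule — branch into (r implies q)  //  (p or q).
          branch 1.1.1 (add (r implies q)):
            not (r iff (s iff p)): β-rule — branch into r, not (s iff p)  //  not r, (s iff p).
              branch 1.1.1.1 (add r, not (s iff p)):
                (r implies q): β-rule — branch into not r  //  q.
                  branch 1.1.1.1.1 (add not r):
                    × closes — contains both r and not r.
                  branch 1.1.1.1.2 (add q):
                    not (s iff p): β-rule — branch into s, not p  //  not s, p.
                      branch 1.1.1.1.2.1 (add s, not p):
                        ○ open, literals {p=0, q=1, r=1, s=1}.
                      branch 1.1.1.1.2.2 (add not s, p):
                        ○ open, literals {p=1, q=1, r=1, s=0}.
              branch 1.1.1.2 (add not r, (s iff p)):
                (r implies q): β-rule — branch into not r  //  q.
                  branch 1.1.1.2.1 (add not r):
                    (s iff p): β-rule — branch into s, p  //  not s, not p.
                      branch 1.1.1.2.1.1 (add s, p):
                        ○ open, literals {p=1, r=0, s=1}.
                      branch 1.1.1.2.1.2 (add not s, not p):
                        ○ open, literals {p=0, r=0, s=0}.
                  branch 1.1.1.2.2 (add q):
                    (s iff p): β-rule — branch into s, p  //  not s, not p.
                      branch 1.1.1.2.2.1 (add s, p):
                        ○ open, literals {p=1, q=1, r=0, s=1}.
                      branch 1.1.1.2.2.2 (add not s, not p):
                        ○ open, literals {p=0, q=1, r=0, s=0}.
          branch 1.1.2 (add (p or q)):
            not (r iff (s iff p)): β-rule — branch into r, not (s iff p)  //  not r, (s iff p).
              branch 1.1.2.1 (add r, not (s iff p)):
                (p or q): β-rule — branch into p  //  q.
                  branch 1.1.2.1.1 (add p):
                    not (s iff p): β-rule — branch into s, not p  //  not s, p.
                      branch 1.1.2.1.1.1 (add s, not p):
                        × closes — contains both p and not p.
                      branch 1.1.2.1.1.2 (add not s, p):
                        ○ open, literals {p=1, r=1, s=0}.
                  branch 1.1.2.1.2 (add q):
                    not (s iff p): β-rule — branch into s, not p  //  not s, p.
                      branch 1.1.2.1.2.1 (add s, not p):
                        ○ open, literals {p=0, q=1, r=1, s=1}.
                      branch 1.1.2.1.2.2 (add not s, p):
                        ○ open, literals {p=1, q=1, r=1, s=0}.
              branch 1.1.2.2 (add not r, (s iff p)):
                (p or q): β-rule — branch into p  //  q.
                  branch 1.1.2.2.1 (add p):
                    (s iff p): β-rule — branch into s, p  //  not s, not p.
                      branch 1.1.2.2.1.1 (add s, p):
                        ○ open, literals {p=1, r=0, s=1}.
                      branch 1.1.2.2.1.2 (add not s, not p):
                        × closes — contains both p and not p.
                  branch 1.1.2.2.2 (add q):
                    (s iff p): β-rule — branch into s, p  //  not s, not p.
                      branch 1.1.2.2.2.1 (add s, p):
                        ○ open, literals {p=1, q=1, r=0, s=1}.
                      branch 1.1.2.2.2.2 (add not s, not p):
                        ○ open, literals {p=0, q=1, r=0, s=0}.
      branch 1.2 (add not ((r implies q) or (p or q)), (r iff (s iff p))):
        not ((r implies q) or (p or q)): α-rule — add not (r implies q), not (p or q).
        not (r implies q): α-rule — add r, not q.
        not (p or q): α-rule — add not p, not q.
        (r iff (s iff p)): β-rule — branch into r, (s iff p)  //  not r, not (s iff p).
          branch 1.2.1 (add r, (s iff p)):
            (s iff p): β-rule — branch into s, p  //  not s, not p.
              branch 1.2.1.1 (add s, p):
                × closes — contains both p and not p.
              branch 1.2.1.2 (add not s, not p):
                ○ open, literals {p=0, q=0, r=1, s=0}.
          branch 1.2.2 (add not r, not (s iff p)):
            × closes — contains both r and not r.
  branch 2 (add (q and r)):
    (q and r): α-rule — add q, r.
    ○ open, literals {q=1, r=1}.
5 branches closed, 14 open.
Each open branch fixes some atoms; the unmentioned ones are free. Counting distinct full assignments: branch {p=0, q=1, r=1, s=1} (none free) contributes 1 new; branch {p=1, q=1, r=1, s=0} (none free) contributes 1 new; branch {p=1, r=0, s=1} (q) contributes 2 new; branch {p=0, r=0, s=0} (q) contributes 2 new; branch {p=1, q=1, r=0, s=1} (none free) contributes 0 new; branch {p=0, q=1, r=0, s=0} (none free) contributes 0 new; branch {p=1, r=1, s=0} (q) contributes 1 new; branch {p=0, q=1, r=1, s=1} (none free) contributes 0 new; branch {p=1, q=1, r=1, s=0} (none free) contributes 0 new; branch {p=1, r=0, s=1} (q) contributes 0 new; branch {p=1, q=1, r=0, s=1} (none free) contributes 0 new; branch {p=0, q=1, r=0, s=0} (none free) contributes 0 new; branch {p=0, q=0, r=1, s=0} (none free) contributes 1 new; branch {q=1, r=1} (p, s) contributes 2 new. Total: 10.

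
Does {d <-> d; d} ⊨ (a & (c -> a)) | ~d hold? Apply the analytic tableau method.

No

Initial set: {T (d <-> d); T d; F ((a & (c -> a)) | ~d)}.
F ((a & (c -> a)) | ~d): α-rule — add F (a & (c -> a)), F ~d.
T (d <-> d): β-rule — branch into T d, T d  //  F d, F d.
  branch 1 (add T d, T d):
    F (a & (c -> a)): β-rule — branch into F a  //  F (c -> a).
      branch 1.1 (add F a):
        ○ open, literals {a=0, d=1}.
      branch 1.2 (add F (c -> a)):
        F (c -> a): α-rule — add T c, F a.
        ○ open, literals {a=0, c=1, d=1}.
  branch 2 (add F d, F d):
    × closes — contains both d and ~d.
1 branch closed, 2 open.
An open branch gives a countermodel: a=0, d=1 (unmentioned atoms arbitrary); the premises hold there but the conclusion fails.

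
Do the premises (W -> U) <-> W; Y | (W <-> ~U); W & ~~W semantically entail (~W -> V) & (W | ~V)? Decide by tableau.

Initial set: {T ((W -> U) <-> W); T (Y | (W <-> ~U)); T (W & ~~W); F ((~W -> V) & (W | ~V))}.
T (W & ~~W): α-rule — add T W, T ~~W.
T ~~W: drop double negation, giving T W.
T ((W -> U) <-> W): β-rule — branch into T (W -> U), T W  //  F (W -> U), F W.
  branch 1 (add T (W -> U), T W):
    T (Y | (W <-> ~U)): β-rule — branch into T Y  //  T (W <-> ~U).
      branch 1.1 (add T Y):
        F ((~W -> V) & (W | ~V)): β-rule — branch into F (~W -> V)  //  F (W | ~V).
          branch 1.1.1 (add F (~W -> V)):
            F (~W -> V): α-rule — add T ~W, F V.
            × closes — contains both W and ~W.
          branch 1.1.2 (add F (W | ~V)):
            F (W | ~V): α-rule — add F W, F ~V.
            × closes — contains both W and ~W.
      branch 1.2 (add T (W <-> ~U)):
        F ((~W -> V) & (W | ~V)): β-rule — branch into F (~W -> V)  //  F (W | ~V).
          branch 1.2.1 (add F (~W -> V)):
            F (~W -> V): α-rule — add T ~W, F V.
            × closes — contains both W and ~W.
          branch 1.2.2 (add F (W | ~V)):
            F (W | ~V): α-rule — add F W, F ~V.
            × closes — contains both W and ~W.
  branch 2 (add F (W -> U), F W):
    × closes — contains both W and ~W.
All 5 branches close.
Every branch closed, so the premises entail the conclusion.

Yes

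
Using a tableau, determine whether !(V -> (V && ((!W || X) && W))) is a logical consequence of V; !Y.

No

Initial set: {T V; T !Y; F !(V -> (V && ((!W || X) && W)))}.
F !(V -> (V && ((!W || X) && W))): β-rule — branch into F V  //  T (V && ((!W || X) && W)).
  branch 1 (add F V):
    × closes — contains both V and !V.
  branch 2 (add T (V && ((!W || X) && W))):
    T (V && ((!W || X) && W)): α-rule — add T V, T ((!W || X) && W).
    T ((!W || X) && W): α-rule — add T (!W || X), T W.
    T (!W || X): β-rule — branch into T !W  //  T X.
      branch 2.1 (add T !W):
        × closes — contains both W and !W.
      branch 2.2 (add T X):
        ○ open, literals {V=true, W=true, X=true, Y=false}.
2 branches closed, 1 open.
An open branch gives a countermodel: V=true, W=true, X=true, Y=false (unmentioned atoms arbitrary); the premises hold there but the conclusion fails.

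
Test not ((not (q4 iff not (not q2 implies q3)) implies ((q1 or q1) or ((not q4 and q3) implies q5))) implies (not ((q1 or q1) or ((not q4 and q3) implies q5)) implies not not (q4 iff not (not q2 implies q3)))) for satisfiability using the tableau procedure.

Unsatisfiable

Initial set: {not ((not (q4 iff not (not q2 implies q3)) implies ((q1 or q1) or ((not q4 and q3) implies q5))) implies (not ((q1 or q1) or ((not q4 and q3) implies q5)) implies not not (q4 iff not (not q2 implies q3))))}.
not ((not (q4 iff not (not q2 implies q3)) implies ((q1 or q1) or ((not q4 and q3) implies q5))) implies (not ((q1 or q1) or ((not q4 and q3) implies q5)) implies not not (q4 iff not (not q2 implies q3)))): α-rule — add (not (q4 iff not (not q2 implies q3)) implies ((q1 or q1) or ((not q4 and q3) implies q5))), not (not ((q1 or q1) or ((not q4 and q3) implies q5)) implies not not (q4 iff not (not q2 implies q3))).
not (not ((q1 or q1) or ((not q4 and q3) implies q5)) implies not not (q4 iff not (not q2 implies q3))): α-rule — add not ((q1 or q1) or ((not q4 and q3) implies q5)), not not not (q4 iff not (not q2 implies q3)).
not ((q1 or q1) or ((not q4 and q3) implies q5)): α-rule — add not (q1 or q1), not ((not q4 and q3) implies q5).
not not not (q4 iff not (not q2 implies q3)): drop double negation, giving not (q4 iff not (not q2 implies q3)).
not (q1 or q1): α-rule — add not q1, not q1.
not ((not q4 and q3) implies q5): α-rule — add (not q4 and q3), not q5.
(not q4 and q3): α-rule — add not q4, q3.
(not (q4 iff not (not q2 implies q3)) implies ((q1 or q1) or ((not q4 and q3) implies q5))): β-rule — branch into not not (q4 iff not (not q2 implies q3))  //  ((q1 or q1) or ((not q4 and q3) implies q5)).
  branch 1 (add not not (q4 iff not (not q2 implies q3))):
    not (q4 iff not (not q2 implies q3)): β-rule — branch into q4, not not (not q2 implies q3)  //  not q4, not (not q2 implies q3).
      branch 1.1 (add q4, not not (not q2 implies q3)):
        × closes — contains both q4 and not q4.
      branch 1.2 (add not q4, not (not q2 implies q3)):
        not (not q2 implies q3): α-rule — add not q2, not q3.
        × closes — contains both q3 and not q3.
  branch 2 (add ((q1 or q1) or ((not q4 and q3) implies q5))):
    not (q4 iff not (not q2 implies q3)): β-rule — branch into q4, not not (not q2 implies q3)  //  not q4, not (not q2 implies q3).
      branch 2.1 (add q4, not not (not q2 implies q3)):
        × closes — contains both q4 and not q4.
      branch 2.2 (add not q4, not (not q2 implies q3)):
        not (not q2 implies q3): α-rule — add not q2, not q3.
        × closes — contains both q3 and not q3.
All 4 branches close.
Every branch closed; the formula is unsatisfiable.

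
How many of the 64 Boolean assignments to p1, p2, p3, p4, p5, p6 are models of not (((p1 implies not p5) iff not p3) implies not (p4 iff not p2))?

Initial set: {not (((p1 implies not p5) iff not p3) implies not (p4 iff not p2))}.
not (((p1 implies not p5) iff not p3) implies not (p4 iff not p2)): α-rule — add ((p1 implies not p5) iff not p3), not not (p4 iff not p2).
((p1 implies not p5) iff not p3): β-rule — branch into (p1 implies not p5), not p3  //  not (p1 implies not p5), not not p3.
  branch 1 (add (p1 implies not p5), not p3):
    not not (p4 iff not p2): β-rule — branch into p4, not p2  //  not p4, not not p2.
      branch 1.1 (add p4, not p2):
        (p1 implies not p5): β-rule — branch into not p1  //  not p5.
          branch 1.1.1 (add not p1):
            ○ open, literals {p1=false, p2=false, p3=false, p4=true}.
          branch 1.1.2 (add not p5):
            ○ open, literals {p2=false, p3=false, p4=true, p5=false}.
      branch 1.2 (add not p4, not not p2):
        (p1 implies not p5): β-rule — branch into not p1  //  not p5.
          branch 1.2.1 (add not p1):
            ○ open, literals {p1=false, p2=true, p3=false, p4=false}.
          branch 1.2.2 (add not p5):
            ○ open, literals {p2=true, p3=false, p4=false, p5=false}.
  branch 2 (add not (p1 implies not p5), not not p3):
    not (p1 implies not p5): α-rule — add p1, not not p5.
    not not (p4 iff not p2): β-rule — branch into p4, not p2  //  not p4, not not p2.
      branch 2.1 (add p4, not p2):
        ○ open, literals {p1=true, p2=false, p3=true, p4=true, p5=true}.
      branch 2.2 (add not p4, not not p2):
        ○ open, literals {p1=true, p2=true, p3=true, p4=false, p5=true}.
0 branches closed, 6 open.
Each open branch fixes some atoms; the unmentioned ones are free. Counting distinct full assignments: branch {p1=false, p2=false, p3=false, p4=true} (p5, p6) contributes 4 new; branch {p2=false, p3=false, p4=true, p5=false} (p1, p6) contributes 2 new; branch {p1=false, p2=true, p3=false, p4=false} (p5, p6) contributes 4 new; branch {p2=true, p3=false, p4=false, p5=false} (p1, p6) contributes 2 new; branch {p1=true, p2=false, p3=true, p4=true, p5=true} (p6) contributes 2 new; branch {p1=true, p2=true, p3=true, p4=false, p5=true} (p6) contributes 2 new. Total: 16.

16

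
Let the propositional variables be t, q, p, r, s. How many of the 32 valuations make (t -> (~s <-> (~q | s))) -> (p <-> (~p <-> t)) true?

Initial set: {T ((t -> (~s <-> (~q | s))) -> (p <-> (~p <-> t)))}.
T ((t -> (~s <-> (~q | s))) -> (p <-> (~p <-> t))): β-rule — branch into F (t -> (~s <-> (~q | s)))  //  T (p <-> (~p <-> t)).
  branch 1 (add F (t -> (~s <-> (~q | s)))):
    F (t -> (~s <-> (~q | s))): α-rule — add T t, F (~s <-> (~q | s)).
    F (~s <-> (~q | s)): β-rule — branch into T ~s, F (~q | s)  //  F ~s, T (~q | s).
      branch 1.1 (add T ~s, F (~q | s)):
        F (~q | s): α-rule — add F ~q, F s.
        ○ open, literals {q=1, s=0, t=1}.
      branch 1.2 (add F ~s, T (~q | s)):
        T (~q | s): β-rule — branch into T ~q  //  T s.
          branch 1.2.1 (add T ~q):
            ○ open, literals {q=0, s=1, t=1}.
          branch 1.2.2 (add T s):
            ○ open, literals {s=1, t=1}.
  branch 2 (add T (p <-> (~p <-> t))):
    T (p <-> (~p <-> t)): β-rule — branch into T p, T (~p <-> t)  //  F p, F (~p <-> t).
      branch 2.1 (add T p, T (~p <-> t)):
        T (~p <-> t): β-rule — branch into T ~p, T t  //  F ~p, F t.
          branch 2.1.1 (add T ~p, T t):
            × closes — contains both p and ~p.
          branch 2.1.2 (add F ~p, F t):
            ○ open, literals {p=1, t=0}.
      branch 2.2 (add F p, F (~p <-> t)):
        F (~p <-> t): β-rule — branch into T ~p, F t  //  F ~p, T t.
          branch 2.2.1 (add T ~p, F t):
            ○ open, literals {p=0, t=0}.
          branch 2.2.2 (add F ~p, T t):
            × closes — contains both p and ~p.
2 branches closed, 5 open.
Each open branch fixes some atoms; the unmentioned ones are free. Counting distinct full assignments: branch {q=1, s=0, t=1} (p, r) contributes 4 new; branch {q=0, s=1, t=1} (p, r) contributes 4 new; branch {s=1, t=1} (q, p, r) contributes 4 new; branch {p=1, t=0} (q, r, s) contributes 8 new; branch {p=0, t=0} (q, r, s) contributes 8 new. Total: 28.

28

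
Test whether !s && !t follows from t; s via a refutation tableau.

Initial set: {t; s; !(!s && !t)}.
!(!s && !t): β-rule — branch into !!s  //  !!t.
  branch 1 (add !!s):
    ○ open, literals {s=true, t=true}.
  branch 2 (add !!t):
    ○ open, literals {s=true, t=true}.
0 branches closed, 2 open.
An open branch gives a countermodel: s=true, t=true (unmentioned atoms arbitrary); the premises hold there but the conclusion fails.

No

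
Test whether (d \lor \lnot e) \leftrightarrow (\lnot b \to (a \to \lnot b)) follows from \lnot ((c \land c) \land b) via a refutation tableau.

No

Initial set: {\lnot ((c \land c) \land b); \lnot ((d \lor \lnot e) \leftrightarrow (\lnot b \to (a \to \lnot b)))}.
\lnot ((c \land c) \land b): β-rule — branch into \lnot (c \land c)  //  \lnot b.
  branch 1 (add \lnot (c \land c)):
    \lnot ((d \lor \lnot e) \leftrightarrow (\lnot b \to (a \to \lnot b))): β-rule — branch into (d \lor \lnot e), \lnot (\lnot b \to (a \to \lnot b))  //  \lnot (d \lor \lnot e), (\lnot b \to (a \to \lnot b)).
      branch 1.1 (add (d \lor \lnot e), \lnot (\lnot b \to (a \to \lnot b))):
        \lnot (\lnot b \to (a \to \lnot b)): α-rule — add \lnot b, \lnot (a \to \lnot b).
        \lnot (a \to \lnot b): α-rule — add a, \lnot \lnot b.
        × closes — contains both b and \lnot b.
      branch 1.2 (add \lnot (d \lor \lnot e), (\lnot b \to (a \to \lnot b))):
        \lnot (d \lor \lnot e): α-rule — add \lnot d, \lnot \lnot e.
        \lnot (c \land c): β-rule — branch into \lnot c  //  \lnot c.
          branch 1.2.1 (add \lnot c):
            (\lnot b \to (a \to \lnot b)): β-rule — branch into \lnot \lnot b  //  (a \to \lnot b).
              branch 1.2.1.1 (add \lnot \lnot b):
                ○ open, literals {b=T, c=F, d=F, e=T}.
              branch 1.2.1.2 (add (a \to \lnot b)):
                (a \to \lnot b): β-rule — branch into \lnot a  //  \lnot b.
                  branch 1.2.1.2.1 (add \lnot a):
                    ○ open, literals {a=F, c=F, d=F, e=T}.
                  branch 1.2.1.2.2 (add \lnot b):
                    ○ open, literals {b=F, c=F, d=F, e=T}.
          branch 1.2.2 (add \lnot c):
            (\lnot b \to (a \to \lnot b)): β-rule — branch into \lnot \lnot b  //  (a \to \lnot b).
              branch 1.2.2.1 (add \lnot \lnot b):
                ○ open, literals {b=T, c=F, d=F, e=T}.
              branch 1.2.2.2 (add (a \to \lnot b)):
                (a \to \lnot b): β-rule — branch into \lnot a  //  \lnot b.
                  branch 1.2.2.2.1 (add \lnot a):
                    ○ open, literals {a=F, c=F, d=F, e=T}.
                  branch 1.2.2.2.2 (add \lnot b):
                    ○ open, literals {b=F, c=F, d=F, e=T}.
  branch 2 (add \lnot b):
    \lnot ((d \lor \lnot e) \leftrightarrow (\lnot b \to (a \to \lnot b))): β-rule — branch into (d \lor \lnot e), \lnot (\lnot b \to (a \to \lnot b))  //  \lnot (d \lor \lnot e), (\lnot b \to (a \to \lnot b)).
      branch 2.1 (add (d \lor \lnot e), \lnot (\lnot b \to (a \to \lnot b))):
        \lnot (\lnot b \to (a \to \lnot b)): α-rule — add \lnot b, \lnot (a \to \lnot b).
        \lnot (a \to \lnot b): α-rule — add a, \lnot \lnot b.
        × closes — contains both b and \lnot b.
      branch 2.2 (add \lnot (d \lor \lnot e), (\lnot b \to (a \to \lnot b))):
        \lnot (d \lor \lnot e): α-rule — add \lnot d, \lnot \lnot e.
        (\lnot b \to (a \to \lnot b)): β-rule — branch into \lnot \lnot b  //  (a \to \lnot b).
          branch 2.2.1 (add \lnot \lnot b):
            × closes — contains both b and \lnot b.
          branch 2.2.2 (add (a \to \lnot b)):
            (a \to \lnot b): β-rule — branch into \lnot a  //  \lnot b.
              branch 2.2.2.1 (add \lnot a):
                ○ open, literals {a=F, b=F, d=F, e=T}.
              branch 2.2.2.2 (add \lnot b):
                ○ open, literals {b=F, d=F, e=T}.
3 branches closed, 8 open.
An open branch gives a countermodel: b=T, c=F, d=F, e=T (unmentioned atoms arbitrary); the premises hold there but the conclusion fails.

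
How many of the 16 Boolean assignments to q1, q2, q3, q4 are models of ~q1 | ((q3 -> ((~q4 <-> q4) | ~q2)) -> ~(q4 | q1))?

Initial set: {(~q1 | ((q3 -> ((~q4 <-> q4) | ~q2)) -> ~(q4 | q1)))}.
(~q1 | ((q3 -> ((~q4 <-> q4) | ~q2)) -> ~(q4 | q1))): β-rule — branch into ~q1  //  ((q3 -> ((~q4 <-> q4) | ~q2)) -> ~(q4 | q1)).
  branch 1 (add ~q1):
    ○ open, literals {q1=F}.
  branch 2 (add ((q3 -> ((~q4 <-> q4) | ~q2)) -> ~(q4 | q1))):
    ((q3 -> ((~q4 <-> q4) | ~q2)) -> ~(q4 | q1)): β-rule — branch into ~(q3 -> ((~q4 <-> q4) | ~q2))  //  ~(q4 | q1).
      branch 2.1 (add ~(q3 -> ((~q4 <-> q4) | ~q2))):
        ~(q3 -> ((~q4 <-> q4) | ~q2)): α-rule — add q3, ~((~q4 <-> q4) | ~q2).
        ~((~q4 <-> q4) | ~q2): α-rule — add ~(~q4 <-> q4), ~~q2.
        ~(~q4 <-> q4): β-rule — branch into ~q4, ~q4  //  ~~q4, q4.
          branch 2.1.1 (add ~q4, ~q4):
            ○ open, literals {q2=T, q3=T, q4=F}.
          branch 2.1.2 (add ~~q4, q4):
            ○ open, literals {q2=T, q3=T, q4=T}.
      branch 2.2 (add ~(q4 | q1)):
        ~(q4 | q1): α-rule — add ~q4, ~q1.
        ○ open, literals {q1=F, q4=F}.
0 branches closed, 4 open.
Each open branch fixes some atoms; the unmentioned ones are free. Counting distinct full assignments: branch {q1=F} (q2, q3, q4) contributes 8 new; branch {q2=T, q3=T, q4=F} (q1) contributes 1 new; branch {q2=T, q3=T, q4=T} (q1) contributes 1 new; branch {q1=F, q4=F} (q2, q3) contributes 0 new. Total: 10.

10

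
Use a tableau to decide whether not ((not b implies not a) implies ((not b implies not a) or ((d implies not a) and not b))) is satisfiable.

Unsatisfiable

Initial set: {not ((not b implies not a) implies ((not b implies not a) or ((d implies not a) and not b)))}.
not ((not b implies not a) implies ((not b implies not a) or ((d implies not a) and not b))): α-rule — add (not b implies not a), not ((not b implies not a) or ((d implies not a) and not b)).
not ((not b implies not a) or ((d implies not a) and not b)): α-rule — add not (not b implies not a), not ((d implies not a) and not b).
not (not b implies not a): α-rule — add not b, not not a.
(not b implies not a): β-rule — branch into not not b  //  not a.
  branch 1 (add not not b):
    × closes — contains both b and not b.
  branch 2 (add not a):
    × closes — contains both a and not a.
All 2 branches close.
Every branch closed; the formula is unsatisfiable.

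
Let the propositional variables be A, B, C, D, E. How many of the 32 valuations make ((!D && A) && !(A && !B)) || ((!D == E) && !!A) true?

10

Initial set: {(((!D && A) && !(A && !B)) || ((!D == E) && !!A))}.
(((!D && A) && !(A && !B)) || ((!D == E) && !!A)): β-rule — branch into ((!D && A) && !(A && !B))  //  ((!D == E) && !!A).
  branch 1 (add ((!D && A) && !(A && !B))):
    ((!D && A) && !(A && !B)): α-rule — add (!D && A), !(A && !B).
    (!D && A): α-rule — add !D, A.
    !(A && !B): β-rule — branch into !A  //  !!B.
      branch 1.1 (add !A):
        × closes — contains both A and !A.
      branch 1.2 (add !!B):
        ○ open, literals {A=true, B=true, D=false}.
  branch 2 (add ((!D == E) && !!A)):
    ((!D == E) && !!A): α-rule — add (!D == E), !!A.
    !!A: drop double negation, giving A.
    (!D == E): β-rule — branch into !D, E  //  !!D, !E.
      branch 2.1 (add !D, E):
        ○ open, literals {A=true, D=false, E=true}.
      branch 2.2 (add !!D, !E):
        ○ open, literals {A=true, D=true, E=false}.
1 branch closed, 3 open.
Each open branch fixes some atoms; the unmentioned ones are free. Counting distinct full assignments: branch {A=true, B=true, D=false} (C, E) contributes 4 new; branch {A=true, D=false, E=true} (B, C) contributes 2 new; branch {A=true, D=true, E=false} (B, C) contributes 4 new. Total: 10.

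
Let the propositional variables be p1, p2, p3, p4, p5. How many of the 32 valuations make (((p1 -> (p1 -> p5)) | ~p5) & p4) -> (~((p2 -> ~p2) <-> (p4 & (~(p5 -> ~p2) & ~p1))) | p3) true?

Initial set: {((((p1 -> (p1 -> p5)) | ~p5) & p4) -> (~((p2 -> ~p2) <-> (p4 & (~(p5 -> ~p2) & ~p1))) | p3))}.
((((p1 -> (p1 -> p5)) | ~p5) & p4) -> (~((p2 -> ~p2) <-> (p4 & (~(p5 -> ~p2) & ~p1))) | p3)): β-rule — branch into ~(((p1 -> (p1 -> p5)) | ~p5) & p4)  //  (~((p2 -> ~p2) <-> (p4 & (~(p5 -> ~p2) & ~p1))) | p3).
  branch 1 (add ~(((p1 -> (p1 -> p5)) | ~p5) & p4)):
    ~(((p1 -> (p1 -> p5)) | ~p5) & p4): β-rule — branch into ~((p1 -> (p1 -> p5)) | ~p5)  //  ~p4.
      branch 1.1 (add ~((p1 -> (p1 -> p5)) | ~p5)):
        ~((p1 -> (p1 -> p5)) | ~p5): α-rule — add ~(p1 -> (p1 -> p5)), ~~p5.
        ~(p1 -> (p1 -> p5)): α-rule — add p1, ~(p1 -> p5).
        ~(p1 -> p5): α-rule — add p1, ~p5.
        × closes — contains both p5 and ~p5.
      branch 1.2 (add ~p4):
        ○ open, literals {p4=false}.
  branch 2 (add (~((p2 -> ~p2) <-> (p4 & (~(p5 -> ~p2) & ~p1))) | p3)):
    (~((p2 -> ~p2) <-> (p4 & (~(p5 -> ~p2) & ~p1))) | p3): β-rule — branch into ~((p2 -> ~p2) <-> (p4 & (~(p5 -> ~p2) & ~p1)))  //  p3.
      branch 2.1 (add ~((p2 -> ~p2) <-> (p4 & (~(p5 -> ~p2) & ~p1)))):
        ~((p2 -> ~p2) <-> (p4 & (~(p5 -> ~p2) & ~p1))): β-rule — branch into (p2 -> ~p2), ~(p4 & (~(p5 -> ~p2) & ~p1))  //  ~(p2 -> ~p2), (p4 & (~(p5 -> ~p2) & ~p1)).
          branch 2.1.1 (add (p2 -> ~p2), ~(p4 & (~(p5 -> ~p2) & ~p1))):
            (p2 -> ~p2): β-rule — branch into ~p2  //  ~p2.
              branch 2.1.1.1 (add ~p2):
                ~(p4 & (~(p5 -> ~p2) & ~p1)): β-rule — branch into ~p4  //  ~(~(p5 -> ~p2) & ~p1).
                  branch 2.1.1.1.1 (add ~p4):
                    ○ open, literals {p2=false, p4=false}.
                  branch 2.1.1.1.2 (add ~(~(p5 -> ~p2) & ~p1)):
                    ~(~(p5 -> ~p2) & ~p1): β-rule — branch into ~~(p5 -> ~p2)  //  ~~p1.
                      branch 2.1.1.1.2.1 (add ~~(p5 -> ~p2)):
                        ~~(p5 -> ~p2): β-rule — branch into ~p5  //  ~p2.
                          branch 2.1.1.1.2.1.1 (add ~p5):
                            ○ open, literals {p2=false, p5=false}.
                          branch 2.1.1.1.2.1.2 (add ~p2):
                            ○ open, literals {p2=false}.
                      branch 2.1.1.1.2.2 (add ~~p1):
                        ○ open, literals {p1=true, p2=false}.
              branch 2.1.1.2 (add ~p2):
                ~(p4 & (~(p5 -> ~p2) & ~p1)): β-rule — branch into ~p4  //  ~(~(p5 -> ~p2) & ~p1).
                  branch 2.1.1.2.1 (add ~p4):
                    ○ open, literals {p2=false, p4=false}.
                  branch 2.1.1.2.2 (add ~(~(p5 -> ~p2) & ~p1)):
                    ~(~(p5 -> ~p2) & ~p1): β-rule — branch into ~~(p5 -> ~p2)  //  ~~p1.
                      branch 2.1.1.2.2.1 (add ~~(p5 -> ~p2)):
                        ~~(p5 -> ~p2): β-rule — branch into ~p5  //  ~p2.
                          branch 2.1.1.2.2.1.1 (add ~p5):
                            ○ open, literals {p2=false, p5=false}.
                          branch 2.1.1.2.2.1.2 (add ~p2):
                            ○ open, literals {p2=false}.
                      branch 2.1.1.2.2.2 (add ~~p1):
                        ○ open, literals {p1=true, p2=false}.
          branch 2.1.2 (add ~(p2 -> ~p2), (p4 & (~(p5 -> ~p2) & ~p1))):
            ~(p2 -> ~p2): α-rule — add p2, ~~p2.
            (p4 & (~(p5 -> ~p2) & ~p1)): α-rule — add p4, (~(p5 -> ~p2) & ~p1).
            (~(p5 -> ~p2) & ~p1): α-rule — add ~(p5 -> ~p2), ~p1.
            ~(p5 -> ~p2): α-rule — add p5, ~~p2.
            ○ open, literals {p1=false, p2=true, p4=true, p5=true}.
      branch 2.2 (add p3):
        ○ open, literals {p3=true}.
1 branch closed, 11 open.
Each open branch fixes some atoms; the unmentioned ones are free. Counting distinct full assignments: branch {p4=false} (p1, p2, p3, p5) contributes 16 new; branch {p2=false, p4=false} (p1, p3, p5) contributes 0 new; branch {p2=false, p5=false} (p1, p3, p4) contributes 4 new; branch {p2=false} (p1, p3, p4, p5) contributes 4 new; branch {p1=true, p2=false} (p3, p4, p5) contributes 0 new; branch {p2=false, p4=false} (p1, p3, p5) contributes 0 new; branch {p2=false, p5=false} (p1, p3, p4) contributes 0 new; branch {p2=false} (p1, p3, p4, p5) contributes 0 new; branch {p1=true, p2=false} (p3, p4, p5) contributes 0 new; branch {p1=false, p2=true, p4=true, p5=true} (p3) contributes 2 new; branch {p3=true} (p1, p2, p4, p5) contributes 3 new. Total: 29.

29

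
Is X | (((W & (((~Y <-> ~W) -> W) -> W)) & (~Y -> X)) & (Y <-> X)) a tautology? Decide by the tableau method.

Assume the negation and expand:
Initial set: {~(X | (((W & (((~Y <-> ~W) -> W) -> W)) & (~Y -> X)) & (Y <-> X)))}.
~(X | (((W & (((~Y <-> ~W) -> W) -> W)) & (~Y -> X)) & (Y <-> X))): α-rule — add ~X, ~(((W & (((~Y <-> ~W) -> W) -> W)) & (~Y -> X)) & (Y <-> X)).
~(((W & (((~Y <-> ~W) -> W) -> W)) & (~Y -> X)) & (Y <-> X)): β-rule — branch into ~((W & (((~Y <-> ~W) -> W) -> W)) & (~Y -> X))  //  ~(Y <-> X).
  branch 1 (add ~((W & (((~Y <-> ~W) -> W) -> W)) & (~Y -> X))):
    ~((W & (((~Y <-> ~W) -> W) -> W)) & (~Y -> X)): β-rule — branch into ~(W & (((~Y <-> ~W) -> W) -> W))  //  ~(~Y -> X).
      branch 1.1 (add ~(W & (((~Y <-> ~W) -> W) -> W))):
        ~(W & (((~Y <-> ~W) -> W) -> W)): β-rule — branch into ~W  //  ~(((~Y <-> ~W) -> W) -> W).
          branch 1.1.1 (add ~W):
            ○ open, literals {W=F, X=F}.
          branch 1.1.2 (add ~(((~Y <-> ~W) -> W) -> W)):
            ~(((~Y <-> ~W) -> W) -> W): α-rule — add ((~Y <-> ~W) -> W), ~W.
            ((~Y <-> ~W) -> W): β-rule — branch into ~(~Y <-> ~W)  //  W.
              branch 1.1.2.1 (add ~(~Y <-> ~W)):
                ~(~Y <-> ~W): β-rule — branch into ~Y, ~~W  //  ~~Y, ~W.
                  branch 1.1.2.1.1 (add ~Y, ~~W):
                    × closes — contains both W and ~W.
                  branch 1.1.2.1.2 (add ~~Y, ~W):
                    ○ open, literals {W=F, X=F, Y=T}.
              branch 1.1.2.2 (add W):
                × closes — contains both W and ~W.
      branch 1.2 (add ~(~Y -> X)):
        ~(~Y -> X): α-rule — add ~Y, ~X.
        ○ open, literals {X=F, Y=F}.
  branch 2 (add ~(Y <-> X)):
    ~(Y <-> X): β-rule — branch into Y, ~X  //  ~Y, X.
      branch 2.1 (add Y, ~X):
        ○ open, literals {X=F, Y=T}.
      branch 2.2 (add ~Y, X):
        × closes — contains both X and ~X.
3 branches closed, 4 open.
An open branch gives a countermodel: W=F, X=F (unmentioned atoms arbitrary); under it the original formula is false.

Not valid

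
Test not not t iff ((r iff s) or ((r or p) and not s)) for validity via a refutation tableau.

Not valid

Assume the negation and expand:
Initial set: {not (not not t iff ((r iff s) or ((r or p) and not s)))}.
not (not not t iff ((r iff s) or ((r or p) and not s))): β-rule — branch into not not t, not ((r iff s) or ((r or p) and not s))  //  not not not t, ((r iff s) or ((r or p) and not s)).
  branch 1 (add not not t, not ((r iff s) or ((r or p) and not s))):
    not not t: drop double negation, giving t.
    not ((r iff s) or ((r or p) and not s)): α-rule — add not (r iff s), not ((r or p) and not s).
    not (r iff s): β-rule — branch into r, not s  //  not r, s.
      branch 1.1 (add r, not s):
        not ((r or p) and not s): β-rule — branch into not (r or p)  //  not not s.
          branch 1.1.1 (add not (r or p)):
            not (r or p): α-rule — add not r, not p.
            × closes — contains both r and not r.
          branch 1.1.2 (add not not s):
            × closes — contains both s and not s.
      branch 1.2 (add not r, s):
        not ((r or p) and not s): β-rule — branch into not (r or p)  //  not not s.
          branch 1.2.1 (add not (r or p)):
            not (r or p): α-rule — add not r, not p.
            ○ open, literals {p=0, r=0, s=1, t=1}.
          branch 1.2.2 (add not not s):
            ○ open, literals {r=0, s=1, t=1}.
  branch 2 (add not not not t, ((r iff s) or ((r or p) and not s))):
    not not not t: drop double negation, giving not t.
    ((r iff s) or ((r or p) and not s)): β-rule — branch into (r iff s)  //  ((r or p) and not s).
      branch 2.1 (add (r iff s)):
        (r iff s): β-rule — branch into r, s  //  not r, not s.
          branch 2.1.1 (add r, s):
            ○ open, literals {r=1, s=1, t=0}.
          branch 2.1.2 (add not r, not s):
            ○ open, literals {r=0, s=0, t=0}.
      branch 2.2 (add ((r or p) and not s)):
        ((r or p) and not s): α-rule — add (r or p), not s.
        (r or p): β-rule — branch into r  //  p.
          branch 2.2.1 (add r):
            ○ open, literals {r=1, s=0, t=0}.
          branch 2.2.2 (add p):
            ○ open, literals {p=1, s=0, t=0}.
2 branches closed, 6 open.
An open branch gives a countermodel: p=0, r=0, s=1, t=1 (unmentioned atoms arbitrary); under it the original formula is false.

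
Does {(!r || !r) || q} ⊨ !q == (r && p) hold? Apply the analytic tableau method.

No

Initial set: {((!r || !r) || q); !(!q == (r && p))}.
((!r || !r) || q): β-rule — branch into (!r || !r)  //  q.
  branch 1 (add (!r || !r)):
    !(!q == (r && p)): β-rule — branch into !q, !(r && p)  //  !!q, (r && p).
      branch 1.1 (add !q, !(r && p)):
        (!r || !r): β-rule — branch into !r  //  !r.
          branch 1.1.1 (add !r):
            !(r && p): β-rule — branch into !r  //  !p.
              branch 1.1.1.1 (add !r):
                ○ open, literals {q=0, r=0}.
              branch 1.1.1.2 (add !p):
                ○ open, literals {p=0, q=0, r=0}.
          branch 1.1.2 (add !r):
            !(r && p): β-rule — branch into !r  //  !p.
              branch 1.1.2.1 (add !r):
                ○ open, literals {q=0, r=0}.
              branch 1.1.2.2 (add !p):
                ○ open, literals {p=0, q=0, r=0}.
      branch 1.2 (add !!q, (r && p)):
        (r && p): α-rule — add r, p.
        (!r || !r): β-rule — branch into !r  //  !r.
          branch 1.2.1 (add !r):
            × closes — contains both r and !r.
          branch 1.2.2 (add !r):
            × closes — contains both r and !r.
  branch 2 (add q):
    !(!q == (r && p)): β-rule — branch into !q, !(r && p)  //  !!q, (r && p).
      branch 2.1 (add !q, !(r && p)):
        × closes — contains both q and !q.
      branch 2.2 (add !!q, (r && p)):
        (r && p): α-rule — add r, p.
        ○ open, literals {p=1, q=1, r=1}.
3 branches closed, 5 open.
An open branch gives a countermodel: q=0, r=0 (unmentioned atoms arbitrary); the premises hold there but the conclusion fails.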